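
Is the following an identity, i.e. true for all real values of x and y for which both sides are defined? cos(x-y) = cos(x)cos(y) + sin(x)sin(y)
Claim: cos(x-y) = cos(x)cos(y) + sin(x)sin(y).
Reasoning: Replace y by -y in cos(x+y) = cos(x)cos(y) - sin(x)sin(y) and use cos(-y) = cos(y), sin(-y) = -sin(y): cos(x-y) = cos(x)cos(y) + sin(x)sin(y).
So the two sides agree for all real values of x and y for which both sides are defined.

Conclusion: Yes, this is an identity.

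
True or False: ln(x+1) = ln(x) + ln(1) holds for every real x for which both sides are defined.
Claim: ln(x+1) = ln(x) + ln(1).
Test a specific point where both sides are defined: x = 1/2.
LHS = ln(x+1) ≈ 0.4055
RHS = ln(x) + ln(1) ≈ -0.6931
Since 0.4055 ≠ -0.6931, the equation fails at this point, so it cannot hold for every real x for which both sides are defined.
ln(1) = 0, so the right side is just ln(x), which differs from ln(x+1).

Conclusion: False.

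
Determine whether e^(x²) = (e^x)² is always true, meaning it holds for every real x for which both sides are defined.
No, this is NOT an identity.

Claim: e^(x²) = (e^x)².
Test a specific point where both sides are defined: x = 1.
LHS = e^(x²) ≈ 2.7183
RHS = (e^x)² ≈ 7.3891
Since 2.7183 ≠ 7.3891, the equation fails at this point, so it cannot hold for every real x for which both sides are defined.
(e^x)² = e^(2x), and 2x ≠ x² in general.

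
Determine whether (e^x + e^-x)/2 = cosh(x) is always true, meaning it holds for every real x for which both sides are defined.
Claim: (e^x + e^-x)/2 = cosh(x).
Reasoning: This is exactly the definition of the hyperbolic cosine: cosh(x) := (e^x + e^-x)/2.
So the two sides agree for every real x for which both sides are defined.

Conclusion: Yes, this is an identity.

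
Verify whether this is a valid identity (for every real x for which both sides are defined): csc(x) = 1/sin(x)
Claim: csc(x) = 1/sin(x).
Reasoning: csc(x) is by definition the reciprocal of sin(x), wherever sin(x) ≠ 0.
So the two sides agree for every real x for which both sides are defined.

Conclusion: Yes, this is an identity.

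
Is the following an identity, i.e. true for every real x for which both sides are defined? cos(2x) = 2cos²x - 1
Yes, this is an identity.

Claim: cos(2x) = 2cos²x - 1.
Reasoning: cos(2x) = cos²x - sin²x. Replace sin²x by 1 - cos²x: cos²x - (1 - cos²x) = 2cos²x - 1.
So the two sides agree for every real x for which both sides are defined.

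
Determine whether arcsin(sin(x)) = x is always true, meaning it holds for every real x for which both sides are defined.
No, this is NOT an identity.

Claim: arcsin(sin(x)) = x.
Test a specific point where both sides are defined: x = π.
LHS = arcsin(sin(x)) ≈ 0.0000
RHS = x ≈ 3.1416
Since 0.0000 ≠ 3.1416, the equation fails at this point, so it cannot hold for every real x for which both sides are defined.
arcsin only returns values in [-π/2, π/2], so arcsin(sin(x)) = x holds only for x in that interval, not for all real x.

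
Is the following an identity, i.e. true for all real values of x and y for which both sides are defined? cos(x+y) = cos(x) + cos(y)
Claim: cos(x+y) = cos(x) + cos(y).
Test a specific point where both sides are defined: x = π/4, y = 2π/3.
LHS = cos(x+y) ≈ -0.9659
RHS = cos(x) + cos(y) ≈ 0.2071
Since -0.9659 ≠ 0.2071, the equation fails at this point, so it cannot hold for all real values of x and y for which both sides are defined.
The correct expansion is cos(x+y) = cos(x)cos(y) - sin(x)sin(y); cosine is not additive.

Conclusion: No, this is NOT an identity.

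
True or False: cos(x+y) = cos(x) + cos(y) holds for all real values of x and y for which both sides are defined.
Claim: cos(x+y) = cos(x) + cos(y).
Test a specific point where both sides are defined: x = 3π/4, y = π.
LHS = cos(x+y) ≈ 0.7071
RHS = cos(x) + cos(y) ≈ -1.7071
Since 0.7071 ≠ -1.7071, the equation fails at this point, so it cannot hold for all real values of x and y for which both sides are defined.
The correct expansion is cos(x+y) = cos(x)cos(y) - sin(x)sin(y); cosine is not additive.

Conclusion: False.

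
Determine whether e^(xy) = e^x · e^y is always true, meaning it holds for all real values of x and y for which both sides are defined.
Claim: e^(xy) = e^x · e^y.
Test a specific point where both sides are defined: x = 1/2, y = 2.
LHS = e^(xy) ≈ 2.7183
RHS = e^x · e^y ≈ 12.1825
Since 2.7183 ≠ 12.1825, the equation fails at this point, so it cannot hold for all real values of x and y for which both sides are defined.
e^x · e^y = e^(x+y), not e^(xy).

Conclusion: No, this is NOT an identity.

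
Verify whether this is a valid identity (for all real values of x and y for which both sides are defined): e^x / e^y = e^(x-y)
Yes, this is an identity.

Claim: e^x / e^y = e^(x-y).
Reasoning: 1/e^y = e^(-y), so e^x / e^y = e^x · e^(-y) = e^(x + (-y)) = e^(x-y) by the product rule for exponents.
So the two sides agree for all real values of x and y for which both sides are defined.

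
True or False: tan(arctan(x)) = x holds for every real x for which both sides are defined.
Claim: tan(arctan(x)) = x.
Reasoning: For every real x, arctan(x) is by definition the angle in (-π/2, π/2) whose tangent equals x. Taking the tangent of that angle returns x.
So the two sides agree for every real x for which both sides are defined.

Conclusion: True.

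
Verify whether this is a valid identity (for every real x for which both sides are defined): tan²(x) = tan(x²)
No, this is NOT an identity.

Claim: tan²(x) = tan(x²).
Test a specific point where both sides are defined: x = π/4.
LHS = tan²(x) ≈ 1.0000
RHS = tan(x²) ≈ 0.7092
Since 1.0000 ≠ 0.7092, the equation fails at this point, so it cannot hold for every real x for which both sides are defined.
tan²(x) means (tan x)², squaring the output; tan(x²) squares the input. These are different functions.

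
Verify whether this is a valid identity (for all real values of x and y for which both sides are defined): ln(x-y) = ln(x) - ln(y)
No, this is NOT an identity.

Claim: ln(x-y) = ln(x) - ln(y).
Test a specific point where both sides are defined: x = 5, y = 1.
LHS = ln(x-y) ≈ 1.3863
RHS = ln(x) - ln(y) ≈ 1.6094
Since 1.3863 ≠ 1.6094, the equation fails at this point, so it cannot hold for all real values of x and y for which both sides are defined.
ln(x) - ln(y) = ln(x/y), not ln(x-y).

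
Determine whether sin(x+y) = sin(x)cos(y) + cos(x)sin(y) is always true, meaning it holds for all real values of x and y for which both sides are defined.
Claim: sin(x+y) = sin(x)cos(y) + cos(x)sin(y).
Reasoning: By Euler's formula e^(i(x+y)) = e^(ix)·e^(iy) = (cos x + i·sin x)(cos y + i·sin y). The imaginary part of the left side is sin(x+y); the imaginary part of the product is sin(x)cos(y) + cos(x)sin(y).
So the two sides agree for all real values of x and y for which both sides are defined.

Conclusion: Yes, this is an identity.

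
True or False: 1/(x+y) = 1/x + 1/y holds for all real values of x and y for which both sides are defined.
False.

Claim: 1/(x+y) = 1/x + 1/y.
Test a specific point where both sides are defined: x = 1, y = 1.
LHS = 1/(x+y) ≈ 0.5000
RHS = 1/x + 1/y ≈ 2.0000
Since 0.5000 ≠ 2.0000, the equation fails at this point, so it cannot hold for all real values of x and y for which both sides are defined.
1/x + 1/y = (x+y)/(xy), which is not 1/(x+y).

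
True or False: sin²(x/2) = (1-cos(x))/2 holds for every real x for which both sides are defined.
Claim: sin²(x/2) = (1-cos(x))/2.
Reasoning: Use cos(2θ) = 1 - 2sin²θ with θ = x/2: cos(x) = 1 - 2sin²(x/2). Solving for sin²(x/2) gives (1 - cos(x))/2.
So the two sides agree for every real x for which both sides are defined.

Conclusion: True.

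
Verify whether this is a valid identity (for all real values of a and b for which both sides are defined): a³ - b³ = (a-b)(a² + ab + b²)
Yes, this is an identity.

Claim: a³ - b³ = (a-b)(a² + ab + b²).
Reasoning: Expand the right side: (a-b)(a² + ab + b²) = a³ + a²b + ab² - a²b - ab² - b³ = a³ - b³ (the middle terms cancel in pairs).
So the two sides agree for all real values of a and b for which both sides are defined.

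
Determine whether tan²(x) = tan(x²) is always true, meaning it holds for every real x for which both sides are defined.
Claim: tan²(x) = tan(x²).
Test a specific point where both sides are defined: x = π/3.
LHS = tan²(x) ≈ 3.0000
RHS = tan(x²) ≈ 1.9485
Since 3.0000 ≠ 1.9485, the equation fails at this point, so it cannot hold for every real x for which both sides are defined.
tan²(x) means (tan x)², squaring the output; tan(x²) squares the input. These are different functions.

Conclusion: No, this is NOT an identity.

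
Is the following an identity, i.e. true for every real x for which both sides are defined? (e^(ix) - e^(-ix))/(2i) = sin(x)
Yes, this is an identity.

Claim: (e^(ix) - e^(-ix))/(2i) = sin(x).
Reasoning: By Euler's formula e^(ix) = cos(x) + i·sin(x) and e^(-ix) = cos(x) - i·sin(x). Subtracting cancels the cosine terms: e^(ix) - e^(-ix) = 2i·sin(x); divide by 2i.
So the two sides agree for every real x for which both sides are defined.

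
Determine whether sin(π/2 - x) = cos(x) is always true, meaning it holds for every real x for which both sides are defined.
Claim: sin(π/2 - x) = cos(x).
Reasoning: Use sin(u - v) = sin(u)cos(v) - cos(u)sin(v) with u = π/2, v = x: sin(π/2)cos(x) - cos(π/2)sin(x) = 1·cos(x) - 0·sin(x) = cos(x).
So the two sides agree for every real x for which both sides are defined.

Conclusion: Yes, this is an identity.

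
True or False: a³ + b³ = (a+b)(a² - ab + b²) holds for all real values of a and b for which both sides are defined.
Claim: a³ + b³ = (a+b)(a² - ab + b²).
Reasoning: Expand the right side: (a+b)(a² - ab + b²) = a³ - a²b + ab² + a²b - ab² + b³ = a³ + b³ (the middle terms cancel in pairs).
So the two sides agree for all real values of a and b for which both sides are defined.

Conclusion: True.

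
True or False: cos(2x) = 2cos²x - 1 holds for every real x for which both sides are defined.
True.

Claim: cos(2x) = 2cos²x - 1.
Reasoning: cos(2x) = cos²x - sin²x. Replace sin²x by 1 - cos²x: cos²x - (1 - cos²x) = 2cos²x - 1.
So the two sides agree for every real x for which both sides are defined.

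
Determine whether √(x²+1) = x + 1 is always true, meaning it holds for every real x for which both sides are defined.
No, this is NOT an identity.

Claim: √(x²+1) = x + 1.
Test a specific point where both sides are defined: x = -3.
LHS = √(x²+1) ≈ 3.1623
RHS = x + 1 ≈ -2.0000
Since 3.1623 ≠ -2.0000, the equation fails at this point, so it cannot hold for every real x for which both sides are defined.
(x+1)² = x² + 2x + 1 ≠ x² + 1 unless x = 0.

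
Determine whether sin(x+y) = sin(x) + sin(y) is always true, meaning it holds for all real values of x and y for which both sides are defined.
No, this is NOT an identity.

Claim: sin(x+y) = sin(x) + sin(y).
Test a specific point where both sides are defined: x = -π/2, y = 2π/3.
LHS = sin(x+y) ≈ 0.5000
RHS = sin(x) + sin(y) ≈ -0.1340
Since 0.5000 ≠ -0.1340, the equation fails at this point, so it cannot hold for all real values of x and y for which both sides are defined.
The correct expansion is sin(x+y) = sin(x)cos(y) + cos(x)sin(y); sine is not additive.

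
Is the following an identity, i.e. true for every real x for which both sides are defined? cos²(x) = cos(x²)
Claim: cos²(x) = cos(x²).
Test a specific point where both sides are defined: x = -π/4.
LHS = cos²(x) ≈ 0.5000
RHS = cos(x²) ≈ 0.8157
Since 0.5000 ≠ 0.8157, the equation fails at this point, so it cannot hold for every real x for which both sides are defined.
cos²(x) means (cos x)², squaring the output; cos(x²) squares the input. These are different functions.

Conclusion: No, this is NOT an identity.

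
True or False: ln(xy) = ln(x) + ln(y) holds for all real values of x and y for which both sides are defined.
Claim: ln(xy) = ln(x) + ln(y).
Reasoning: Both sides are simultaneously defined only when x, y > 0. Write x = e^p, y = e^q (p = ln x, q = ln y). Then xy = e^p · e^q = e^(p+q), so ln(xy) = p + q = ln(x) + ln(y).
So the two sides agree for all real values of x and y for which both sides are defined.

Conclusion: True.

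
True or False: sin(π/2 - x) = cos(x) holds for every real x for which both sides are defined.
True.

Claim: sin(π/2 - x) = cos(x).
Reasoning: Use sin(u - v) = sin(u)cos(v) - cos(u)sin(v) with u = π/2, v = x: sin(π/2)cos(x) - cos(π/2)sin(x) = 1·cos(x) - 0·sin(x) = cos(x).
So the two sides agree for every real x for which both sides are defined.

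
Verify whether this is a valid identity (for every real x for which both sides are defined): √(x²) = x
No, this is NOT an identity.

Claim: √(x²) = x.
Test a specific point where both sides are defined: x = -3.
LHS = √(x²) ≈ 3.0000
RHS = x ≈ -3.0000
Since 3.0000 ≠ -3.0000, the equation fails at this point, so it cannot hold for every real x for which both sides are defined.
√(x²) = |x|, which differs from x whenever x < 0 (both sides are defined for every real x).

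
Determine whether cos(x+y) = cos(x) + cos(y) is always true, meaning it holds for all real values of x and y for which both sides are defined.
Claim: cos(x+y) = cos(x) + cos(y).
Test a specific point where both sides are defined: x = -π/4, y = -π/3.
LHS = cos(x+y) ≈ -0.2588
RHS = cos(x) + cos(y) ≈ 1.2071
Since -0.2588 ≠ 1.2071, the equation fails at this point, so it cannot hold for all real values of x and y for which both sides are defined.
The correct expansion is cos(x+y) = cos(x)cos(y) - sin(x)sin(y); cosine is not additive.

Conclusion: No, this is NOT an identity.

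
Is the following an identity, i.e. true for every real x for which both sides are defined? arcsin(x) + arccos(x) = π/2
Claim: arcsin(x) + arccos(x) = π/2.
Reasoning: Both sides are defined for -1 ≤ x ≤ 1. Let θ = arcsin(x), so sin θ = x and θ ∈ [-π/2, π/2]. Then cos(π/2 - θ) = sin θ = x and π/2 - θ ∈ [0, π], which is exactly the range of arccos, so arccos(x) = π/2 - θ. Adding: arcsin(x) + arccos(x) = θ + (π/2 - θ) = π/2.
So the two sides agree for every real x for which both sides are defined.

Conclusion: Yes, this is an identity.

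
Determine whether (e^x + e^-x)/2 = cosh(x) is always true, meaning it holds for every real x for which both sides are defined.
Claim: (e^x + e^-x)/2 = cosh(x).
Reasoning: This is exactly the definition of the hyperbolic cosine: cosh(x) := (e^x + e^-x)/2.
So the two sides agree for every real x for which both sides are defined.

Conclusion: Yes, this is an identity.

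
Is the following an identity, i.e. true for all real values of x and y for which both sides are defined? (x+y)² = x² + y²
Claim: (x+y)² = x² + y².
Test a specific point where both sides are defined: x = 1, y = 1/2.
LHS = (x+y)² ≈ 2.2500
RHS = x² + y² ≈ 1.2500
Since 2.2500 ≠ 1.2500, the equation fails at this point, so it cannot hold for all real values of x and y for which both sides are defined.
The correct expansion is (x+y)² = x² + 2xy + y²; the cross term 2xy is missing.

Conclusion: No, this is NOT an identity.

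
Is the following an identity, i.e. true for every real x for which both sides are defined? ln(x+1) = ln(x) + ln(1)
Claim: ln(x+1) = ln(x) + ln(1).
Test a specific point where both sides are defined: x = 1/2.
LHS = ln(x+1) ≈ 0.4055
RHS = ln(x) + ln(1) ≈ -0.6931
Since 0.4055 ≠ -0.6931, the equation fails at this point, so it cannot hold for every real x for which both sides are defined.
ln(1) = 0, so the right side is just ln(x), which differs from ln(x+1).

Conclusion: No, this is NOT an identity.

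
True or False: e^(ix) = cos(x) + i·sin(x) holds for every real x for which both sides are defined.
Claim: e^(ix) = cos(x) + i·sin(x).
Reasoning: Euler's formula. Expand e^(ix) = Σ (ix)^k / k!. Since i² = -1, the even-k terms are Σ (-1)^m x^(2m)/(2m)! = cos(x) and the odd-k terms are i · Σ (-1)^m x^(2m+1)/(2m+1)! = i·sin(x).
So the two sides agree for every real x for which both sides are defined.

Conclusion: True.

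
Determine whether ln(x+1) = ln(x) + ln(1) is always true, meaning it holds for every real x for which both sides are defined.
Claim: ln(x+1) = ln(x) + ln(1).
Test a specific point where both sides are defined: x = 1.
LHS = ln(x+1) ≈ 0.6931
RHS = ln(x) + ln(1) ≈ 0.0000
Since 0.6931 ≠ 0.0000, the equation fails at this point, so it cannot hold for every real x for which both sides are defined.
ln(1) = 0, so the right side is just ln(x), which differs from ln(x+1).

Conclusion: No, this is NOT an identity.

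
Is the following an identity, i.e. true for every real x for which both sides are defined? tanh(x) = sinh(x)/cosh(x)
Claim: tanh(x) = sinh(x)/cosh(x).
Reasoning: tanh(x) is defined as sinh(x)/cosh(x) = (e^x - e^-x)/(e^x + e^-x); cosh(x) ≥ 1 is never zero, so this holds for every real x.
So the two sides agree for every real x for which both sides are defined.

Conclusion: Yes, this is an identity.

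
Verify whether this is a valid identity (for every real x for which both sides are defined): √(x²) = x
Claim: √(x²) = x.
Test a specific point where both sides are defined: x = -2.
LHS = √(x²) ≈ 2.0000
RHS = x ≈ -2.0000
Since 2.0000 ≠ -2.0000, the equation fails at this point, so it cannot hold for every real x for which both sides are defined.
√(x²) = |x|, which differs from x whenever x < 0 (both sides are defined for every real x).

Conclusion: No, this is NOT an identity.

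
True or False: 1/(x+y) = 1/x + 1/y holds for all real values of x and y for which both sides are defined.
False.

Claim: 1/(x+y) = 1/x + 1/y.
Test a specific point where both sides are defined: x = 4, y = 1/2.
LHS = 1/(x+y) ≈ 0.2222
RHS = 1/x + 1/y ≈ 2.2500
Since 0.2222 ≠ 2.2500, the equation fails at this point, so it cannot hold for all real values of x and y for which both sides are defined.
1/x + 1/y = (x+y)/(xy), which is not 1/(x+y).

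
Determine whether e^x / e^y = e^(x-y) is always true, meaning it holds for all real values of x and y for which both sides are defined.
Claim: e^x / e^y = e^(x-y).
Reasoning: 1/e^y = e^(-y), so e^x / e^y = e^x · e^(-y) = e^(x + (-y)) = e^(x-y) by the product rule for exponents.
So the two sides agree for all real values of x and y for which both sides are defined.

Conclusion: Yes, this is an identity.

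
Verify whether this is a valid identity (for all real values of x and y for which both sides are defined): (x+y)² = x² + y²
Claim: (x+y)² = x² + y².
Test a specific point where both sides are defined: x = 3/2, y = 2.
LHS = (x+y)² ≈ 12.2500
RHS = x² + y² ≈ 6.2500
Since 12.2500 ≠ 6.2500, the equation fails at this point, so it cannot hold for all real values of x and y for which both sides are defined.
The correct expansion is (x+y)² = x² + 2xy + y²; the cross term 2xy is missing.

Conclusion: No, this is NOT an identity.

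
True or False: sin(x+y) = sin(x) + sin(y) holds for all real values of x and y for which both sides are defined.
False.

Claim: sin(x+y) = sin(x) + sin(y).
Test a specific point where both sides are defined: x = π/4, y = π/4.
LHS = sin(x+y) ≈ 1.0000
RHS = sin(x) + sin(y) ≈ 1.4142
Since 1.0000 ≠ 1.4142, the equation fails at this point, so it cannot hold for all real values of x and y for which both sides are defined.
The correct expansion is sin(x+y) = sin(x)cos(y) + cos(x)sin(y); sine is not additive.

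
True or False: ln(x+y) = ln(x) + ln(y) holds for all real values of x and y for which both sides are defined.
Claim: ln(x+y) = ln(x) + ln(y).
Test a specific point where both sides are defined: x = 2, y = 4.
LHS = ln(x+y) ≈ 1.7918
RHS = ln(x) + ln(y) ≈ 2.0794
Since 1.7918 ≠ 2.0794, the equation fails at this point, so it cannot hold for all real values of x and y for which both sides are defined.
ln(x) + ln(y) = ln(xy), not ln(x+y).

Conclusion: False.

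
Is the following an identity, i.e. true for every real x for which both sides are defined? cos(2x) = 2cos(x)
No, this is NOT an identity.

Claim: cos(2x) = 2cos(x).
Test a specific point where both sides are defined: x = π/4.
LHS = cos(2x) ≈ 0.0000
RHS = 2cos(x) ≈ 1.4142
Since 0.0000 ≠ 1.4142, the equation fails at this point, so it cannot hold for every real x for which both sides are defined.
The correct double-angle formula is cos(2x) = cos²x - sin²x.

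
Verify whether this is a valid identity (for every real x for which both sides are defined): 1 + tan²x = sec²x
Yes, this is an identity.

Claim: 1 + tan²x = sec²x.
Reasoning: Start from sin²x + cos²x = 1 and divide every term by cos²x (allowed wherever tan x and sec x are defined): tan²x + 1 = 1/cos²x = sec²x.
So the two sides agree for every real x for which both sides are defined.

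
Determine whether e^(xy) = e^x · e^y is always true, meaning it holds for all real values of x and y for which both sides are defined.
No, this is NOT an identity.

Claim: e^(xy) = e^x · e^y.
Test a specific point where both sides are defined: x = 1, y = 1.
LHS = e^(xy) ≈ 2.7183
RHS = e^x · e^y ≈ 7.3891
Since 2.7183 ≠ 7.3891, the equation fails at this point, so it cannot hold for all real values of x and y for which both sides are defined.
e^x · e^y = e^(x+y), not e^(xy).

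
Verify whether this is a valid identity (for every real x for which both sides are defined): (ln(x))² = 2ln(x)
Claim: (ln(x))² = 2ln(x).
Test a specific point where both sides are defined: x = 3/2.
LHS = (ln(x))² ≈ 0.1644
RHS = 2ln(x) ≈ 0.8109
Since 0.1644 ≠ 0.8109, the equation fails at this point, so it cannot hold for every real x for which both sides are defined.
2ln(x) equals ln(x²), which is not the same as (ln x)².

Conclusion: No, this is NOT an identity.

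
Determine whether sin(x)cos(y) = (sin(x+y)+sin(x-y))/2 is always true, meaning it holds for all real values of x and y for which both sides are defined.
Yes, this is an identity.

Claim: sin(x)cos(y) = (sin(x+y)+sin(x-y))/2.
Reasoning: sin(x+y) = sin(x)cos(y) + cos(x)sin(y) and sin(x-y) = sin(x)cos(y) - cos(x)sin(y). Adding, sin(x+y) + sin(x-y) = 2sin(x)cos(y); divide by 2.
So the two sides agree for all real values of x and y for which both sides are defined.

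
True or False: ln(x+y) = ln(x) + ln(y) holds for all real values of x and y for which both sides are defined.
False.

Claim: ln(x+y) = ln(x) + ln(y).
Test a specific point where both sides are defined: x = 3/2, y = 4.
LHS = ln(x+y) ≈ 1.7047
RHS = ln(x) + ln(y) ≈ 1.7918
Since 1.7047 ≠ 1.7918, the equation fails at this point, so it cannot hold for all real values of x and y for which both sides are defined.
ln(x) + ln(y) = ln(xy), not ln(x+y).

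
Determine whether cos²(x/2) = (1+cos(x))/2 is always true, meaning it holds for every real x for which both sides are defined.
Yes, this is an identity.

Claim: cos²(x/2) = (1+cos(x))/2.
Reasoning: Use cos(2θ) = 2cos²θ - 1 with θ = x/2: cos(x) = 2cos²(x/2) - 1. Solving for cos²(x/2) gives (1 + cos(x))/2.
So the two sides agree for every real x for which both sides are defined.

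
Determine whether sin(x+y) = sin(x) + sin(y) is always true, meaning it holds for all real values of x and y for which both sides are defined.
Claim: sin(x+y) = sin(x) + sin(y).
Test a specific point where both sides are defined: x = π/3, y = 2π/3.
LHS = sin(x+y) ≈ 0.0000
RHS = sin(x) + sin(y) ≈ 1.7321
Since 0.0000 ≠ 1.7321, the equation fails at this point, so it cannot hold for all real values of x and y for which both sides are defined.
The correct expansion is sin(x+y) = sin(x)cos(y) + cos(x)sin(y); sine is not additive.

Conclusion: No, this is NOT an identity.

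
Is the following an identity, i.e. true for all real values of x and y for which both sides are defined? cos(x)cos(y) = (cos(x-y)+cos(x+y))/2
Claim: cos(x)cos(y) = (cos(x-y)+cos(x+y))/2.
Reasoning: cos(x-y) = cos(x)cos(y) + sin(x)sin(y) and cos(x+y) = cos(x)cos(y) - sin(x)sin(y). Adding, cos(x-y) + cos(x+y) = 2cos(x)cos(y); divide by 2.
So the two sides agree for all real values of x and y for which both sides are defined.

Conclusion: Yes, this is an identity.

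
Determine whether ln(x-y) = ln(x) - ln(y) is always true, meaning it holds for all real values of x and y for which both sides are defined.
No, this is NOT an identity.

Claim: ln(x-y) = ln(x) - ln(y).
Test a specific point where both sides are defined: x = 5, y = 1/2.
LHS = ln(x-y) ≈ 1.5041
RHS = ln(x) - ln(y) ≈ 2.3026
Since 1.5041 ≠ 2.3026, the equation fails at this point, so it cannot hold for all real values of x and y for which both sides are defined.
ln(x) - ln(y) = ln(x/y), not ln(x-y).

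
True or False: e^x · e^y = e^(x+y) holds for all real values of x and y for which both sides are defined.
Claim: e^x · e^y = e^(x+y).
Reasoning: This is the law of exponents for a common base: multiplying powers adds exponents. E.g. from the series, (Σ x^j/j!)(Σ y^k/k!) = Σ_m (Σ_{j+k=m} x^j y^k/(j!k!)) = Σ_m (x+y)^m/m! by the binomial theorem.
So the two sides agree for all real values of x and y for which both sides are defined.

Conclusion: True.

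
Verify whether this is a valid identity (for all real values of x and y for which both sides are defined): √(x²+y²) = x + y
No, this is NOT an identity.

Claim: √(x²+y²) = x + y.
Test a specific point where both sides are defined: x = 1, y = -1.
LHS = √(x²+y²) ≈ 1.4142
RHS = x + y ≈ 0.0000
Since 1.4142 ≠ 0.0000, the equation fails at this point, so it cannot hold for all real values of x and y for which both sides are defined.
(x+y)² = x² + 2xy + y², not x² + y², so the square root does not split this way.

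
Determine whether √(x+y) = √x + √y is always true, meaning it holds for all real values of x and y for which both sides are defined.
Claim: √(x+y) = √x + √y.
Test a specific point where both sides are defined: x = 4, y = 1.
LHS = √(x+y) ≈ 2.2361
RHS = √x + √y ≈ 3.0000
Since 2.2361 ≠ 3.0000, the equation fails at this point, so it cannot hold for all real values of x and y for which both sides are defined.
Squaring the right side gives x + 2√(xy) + y, not x + y.

Conclusion: No, this is NOT an identity.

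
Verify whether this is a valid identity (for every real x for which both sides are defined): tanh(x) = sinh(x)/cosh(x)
Claim: tanh(x) = sinh(x)/cosh(x).
Reasoning: tanh(x) is defined as sinh(x)/cosh(x) = (e^x - e^-x)/(e^x + e^-x); cosh(x) ≥ 1 is never zero, so this holds for every real x.
So the two sides agree for every real x for which both sides are defined.

Conclusion: Yes, this is an identity.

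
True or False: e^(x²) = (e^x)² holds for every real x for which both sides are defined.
False.

Claim: e^(x²) = (e^x)².
Test a specific point where both sides are defined: x = -1.
LHS = e^(x²) ≈ 2.7183
RHS = (e^x)² ≈ 0.1353
Since 2.7183 ≠ 0.1353, the equation fails at this point, so it cannot hold for every real x for which both sides are defined.
(e^x)² = e^(2x), and 2x ≠ x² in general.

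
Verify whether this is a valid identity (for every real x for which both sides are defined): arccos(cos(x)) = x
No, this is NOT an identity.

Claim: arccos(cos(x)) = x.
Test a specific point where both sides are defined: x = -π/4.
LHS = arccos(cos(x)) ≈ 0.7854
RHS = x ≈ -0.7854
Since 0.7854 ≠ -0.7854, the equation fails at this point, so it cannot hold for every real x for which both sides are defined.
arccos only returns values in [0, π], so arccos(cos(x)) = x holds only for x in that interval, not for all real x.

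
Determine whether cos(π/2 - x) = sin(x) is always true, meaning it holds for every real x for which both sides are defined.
Claim: cos(π/2 - x) = sin(x).
Reasoning: Use cos(u - v) = cos(u)cos(v) + sin(u)sin(v) with u = π/2, v = x: cos(π/2)cos(x) + sin(π/2)sin(x) = 0·cos(x) + 1·sin(x) = sin(x).
So the two sides agree for every real x for which both sides are defined.

Conclusion: Yes, this is an identity.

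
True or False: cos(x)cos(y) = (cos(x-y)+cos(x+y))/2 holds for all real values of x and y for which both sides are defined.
Claim: cos(x)cos(y) = (cos(x-y)+cos(x+y))/2.
Reasoning: cos(x-y) = cos(x)cos(y) + sin(x)sin(y) and cos(x+y) = cos(x)cos(y) - sin(x)sin(y). Adding, cos(x-y) + cos(x+y) = 2cos(x)cos(y); divide by 2.
So the two sides agree for all real values of x and y for which both sides are defined.

Conclusion: True.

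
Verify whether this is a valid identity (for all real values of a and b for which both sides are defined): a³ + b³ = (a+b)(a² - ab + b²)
Claim: a³ + b³ = (a+b)(a² - ab + b²).
Reasoning: Expand the right side: (a+b)(a² - ab + b²) = a³ - a²b + ab² + a²b - ab² + b³ = a³ + b³ (the middle terms cancel in pairs).
So the two sides agree for all real values of a and b for which both sides are defined.

Conclusion: Yes, this is an identity.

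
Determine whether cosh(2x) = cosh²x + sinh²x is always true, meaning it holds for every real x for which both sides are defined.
Yes, this is an identity.

Claim: cosh(2x) = cosh²x + sinh²x.
Reasoning: cosh²x = (e^(2x) + 2 + e^(-2x))/4 and sinh²x = (e^(2x) - 2 + e^(-2x))/4. Adding gives (2e^(2x) + 2e^(-2x))/4 = (e^(2x) + e^(-2x))/2 = cosh(2x).
So the two sides agree for every real x for which both sides are defined.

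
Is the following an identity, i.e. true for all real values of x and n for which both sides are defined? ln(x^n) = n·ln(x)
Claim: ln(x^n) = n·ln(x).
Reasoning: The right side requires x > 0. For x > 0, x^n = (e^(ln x))^n = e^(n·ln x), so taking ln of both sides gives ln(x^n) = n·ln(x).
So the two sides agree for all real values of x and n for which both sides are defined.

Conclusion: Yes, this is an identity.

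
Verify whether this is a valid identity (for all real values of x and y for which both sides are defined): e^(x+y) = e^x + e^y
No, this is NOT an identity.

Claim: e^(x+y) = e^x + e^y.
Test a specific point where both sides are defined: x = 3/2, y = 2.
LHS = e^(x+y) ≈ 33.1155
RHS = e^x + e^y ≈ 11.8707
Since 33.1155 ≠ 11.8707, the equation fails at this point, so it cannot hold for all real values of x and y for which both sides are defined.
The correct rule is e^(x+y) = e^x · e^y (a product, not a sum).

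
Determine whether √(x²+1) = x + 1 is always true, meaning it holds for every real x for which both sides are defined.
No, this is NOT an identity.

Claim: √(x²+1) = x + 1.
Test a specific point where both sides are defined: x = 5.
LHS = √(x²+1) ≈ 5.0990
RHS = x + 1 ≈ 6.0000
Since 5.0990 ≠ 6.0000, the equation fails at this point, so it cannot hold for every real x for which both sides are defined.
(x+1)² = x² + 2x + 1 ≠ x² + 1 unless x = 0.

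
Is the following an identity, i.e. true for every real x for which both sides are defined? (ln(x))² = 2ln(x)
No, this is NOT an identity.

Claim: (ln(x))² = 2ln(x).
Test a specific point where both sides are defined: x = 3.
LHS = (ln(x))² ≈ 1.2069
RHS = 2ln(x) ≈ 2.1972
Since 1.2069 ≠ 2.1972, the equation fails at this point, so it cannot hold for every real x for which both sides are defined.
2ln(x) equals ln(x²), which is not the same as (ln x)².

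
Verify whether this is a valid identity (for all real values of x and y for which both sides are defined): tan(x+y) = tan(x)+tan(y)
Claim: tan(x+y) = tan(x)+tan(y).
Test a specific point where both sides are defined: x = π/4, y = 2π/3.
LHS = tan(x+y) ≈ -0.2679
RHS = tan(x)+tan(y) ≈ -0.7321
Since -0.2679 ≠ -0.7321, the equation fails at this point, so it cannot hold for all real values of x and y for which both sides are defined.
The correct formula is tan(x+y) = (tan(x) + tan(y))/(1 - tan(x)tan(y)).

Conclusion: No, this is NOT an identity.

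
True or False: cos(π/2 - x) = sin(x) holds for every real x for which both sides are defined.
Claim: cos(π/2 - x) = sin(x).
Reasoning: Use cos(u - v) = cos(u)cos(v) + sin(u)sin(v) with u = π/2, v = x: cos(π/2)cos(x) + sin(π/2)sin(x) = 0·cos(x) + 1·sin(x) = sin(x).
So the two sides agree for every real x for which both sides are defined.

Conclusion: True.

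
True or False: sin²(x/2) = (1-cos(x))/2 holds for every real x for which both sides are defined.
Claim: sin²(x/2) = (1-cos(x))/2.
Reasoning: Use cos(2θ) = 1 - 2sin²θ with θ = x/2: cos(x) = 1 - 2sin²(x/2). Solving for sin²(x/2) gives (1 - cos(x))/2.
So the two sides agree for every real x for which both sides are defined.

Conclusion: True.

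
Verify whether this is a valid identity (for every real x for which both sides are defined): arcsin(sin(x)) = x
Claim: arcsin(sin(x)) = x.
Test a specific point where both sides are defined: x = 2π/3.
LHS = arcsin(sin(x)) ≈ 1.0472
RHS = x ≈ 2.0944
Since 1.0472 ≠ 2.0944, the equation fails at this point, so it cannot hold for every real x for which both sides are defined.
arcsin only returns values in [-π/2, π/2], so arcsin(sin(x)) = x holds only for x in that interval, not for all real x.

Conclusion: No, this is NOT an identity.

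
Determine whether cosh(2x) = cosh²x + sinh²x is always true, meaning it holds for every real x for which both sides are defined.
Claim: cosh(2x) = cosh²x + sinh²x.
Reasoning: cosh²x = (e^(2x) + 2 + e^(-2x))/4 and sinh²x = (e^(2x) - 2 + e^(-2x))/4. Adding gives (2e^(2x) + 2e^(-2x))/4 = (e^(2x) + e^(-2x))/2 = cosh(2x).
So the two sides agree for every real x for which both sides are defined.

Conclusion: Yes, this is an identity.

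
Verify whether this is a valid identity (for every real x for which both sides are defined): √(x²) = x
No, this is NOT an identity.

Claim: √(x²) = x.
Test a specific point where both sides are defined: x = -3.
LHS = √(x²) ≈ 3.0000
RHS = x ≈ -3.0000
Since 3.0000 ≠ -3.0000, the equation fails at this point, so it cannot hold for every real x for which both sides are defined.
√(x²) = |x|, which differs from x whenever x < 0 (both sides are defined for every real x).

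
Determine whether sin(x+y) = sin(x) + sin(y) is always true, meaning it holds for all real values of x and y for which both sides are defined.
No, this is NOT an identity.

Claim: sin(x+y) = sin(x) + sin(y).
Test a specific point where both sides are defined: x = -π/2, y = -π/2.
LHS = sin(x+y) ≈ 0.0000
RHS = sin(x) + sin(y) ≈ -2.0000
Since 0.0000 ≠ -2.0000, the equation fails at this point, so it cannot hold for all real values of x and y for which both sides are defined.
The correct expansion is sin(x+y) = sin(x)cos(y) + cos(x)sin(y); sine is not additive.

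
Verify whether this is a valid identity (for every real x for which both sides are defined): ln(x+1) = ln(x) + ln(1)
No, this is NOT an identity.

Claim: ln(x+1) = ln(x) + ln(1).
Test a specific point where both sides are defined: x = 2.
LHS = ln(x+1) ≈ 1.0986
RHS = ln(x) + ln(1) ≈ 0.6931
Since 1.0986 ≠ 0.6931, the equation fails at this point, so it cannot hold for every real x for which both sides are defined.
ln(1) = 0, so the right side is just ln(x), which differs from ln(x+1).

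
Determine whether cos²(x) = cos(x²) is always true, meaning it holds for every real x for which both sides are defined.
Claim: cos²(x) = cos(x²).
Test a specific point where both sides are defined: x = π/6.
LHS = cos²(x) ≈ 0.7500
RHS = cos(x²) ≈ 0.9627
Since 0.7500 ≠ 0.9627, the equation fails at this point, so it cannot hold for every real x for which both sides are defined.
cos²(x) means (cos x)², squaring the output; cos(x²) squares the input. These are different functions.

Conclusion: No, this is NOT an identity.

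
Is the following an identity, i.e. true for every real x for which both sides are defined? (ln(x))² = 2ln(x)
Claim: (ln(x))² = 2ln(x).
Test a specific point where both sides are defined: x = 1/2.
LHS = (ln(x))² ≈ 0.4805
RHS = 2ln(x) ≈ -1.3863
Since 0.4805 ≠ -1.3863, the equation fails at this point, so it cannot hold for every real x for which both sides are defined.
2ln(x) equals ln(x²), which is not the same as (ln x)².

Conclusion: No, this is NOT an identity.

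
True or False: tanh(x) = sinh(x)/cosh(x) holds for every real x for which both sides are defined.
Claim: tanh(x) = sinh(x)/cosh(x).
Reasoning: tanh(x) is defined as sinh(x)/cosh(x) = (e^x - e^-x)/(e^x + e^-x); cosh(x) ≥ 1 is never zero, so this holds for every real x.
So the two sides agree for every real x for which both sides are defined.

Conclusion: True.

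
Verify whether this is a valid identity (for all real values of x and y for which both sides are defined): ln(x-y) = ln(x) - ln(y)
Claim: ln(x-y) = ln(x) - ln(y).
Test a specific point where both sides are defined: x = 5, y = 3.
LHS = ln(x-y) ≈ 0.6931
RHS = ln(x) - ln(y) ≈ 0.5108
Since 0.6931 ≠ 0.5108, the equation fails at this point, so it cannot hold for all real values of x and y for which both sides are defined.
ln(x) - ln(y) = ln(x/y), not ln(x-y).

Conclusion: No, this is NOT an identity.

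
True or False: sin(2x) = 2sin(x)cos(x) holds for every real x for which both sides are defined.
True.

Claim: sin(2x) = 2sin(x)cos(x).
Reasoning: Put y = x in the addition formula sin(x+y) = sin(x)cos(y) + cos(x)sin(y): sin(2x) = sin(x)cos(x) + cos(x)sin(x) = 2sin(x)cos(x).
So the two sides agree for every real x for which both sides are defined.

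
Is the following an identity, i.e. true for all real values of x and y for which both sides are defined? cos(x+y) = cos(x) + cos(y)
No, this is NOT an identity.

Claim: cos(x+y) = cos(x) + cos(y).
Test a specific point where both sides are defined: x = 2π/3, y = π.
LHS = cos(x+y) ≈ 0.5000
RHS = cos(x) + cos(y) ≈ -1.5000
Since 0.5000 ≠ -1.5000, the equation fails at this point, so it cannot hold for all real values of x and y for which both sides are defined.
The correct expansion is cos(x+y) = cos(x)cos(y) - sin(x)sin(y); cosine is not additive.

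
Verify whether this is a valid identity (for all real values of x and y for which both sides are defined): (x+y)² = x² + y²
No, this is NOT an identity.

Claim: (x+y)² = x² + y².
Test a specific point where both sides are defined: x = 1/2, y = 1.
LHS = (x+y)² ≈ 2.2500
RHS = x² + y² ≈ 1.2500
Since 2.2500 ≠ 1.2500, the equation fails at this point, so it cannot hold for all real values of x and y for which both sides are defined.
The correct expansion is (x+y)² = x² + 2xy + y²; the cross term 2xy is missing.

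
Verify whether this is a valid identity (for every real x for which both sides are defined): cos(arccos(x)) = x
Yes, this is an identity.

Claim: cos(arccos(x)) = x.
Reasoning: For -1 ≤ x ≤ 1 (where arccos is defined), arccos(x) is by definition an angle whose cosine equals x. Taking the cosine of that angle returns x. (Note the other order, arccos(cos x) = x, is NOT an identity.)
So the two sides agree for every real x for which both sides are defined.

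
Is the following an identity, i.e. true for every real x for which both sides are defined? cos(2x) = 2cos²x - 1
Yes, this is an identity.

Claim: cos(2x) = 2cos²x - 1.
Reasoning: cos(2x) = cos²x - sin²x. Replace sin²x by 1 - cos²x: cos²x - (1 - cos²x) = 2cos²x - 1.
So the two sides agree for every real x for which both sides are defined.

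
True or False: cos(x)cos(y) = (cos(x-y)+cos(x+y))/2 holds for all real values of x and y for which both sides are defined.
Claim: cos(x)cos(y) = (cos(x-y)+cos(x+y))/2.
Reasoning: cos(x-y) = cos(x)cos(y) + sin(x)sin(y) and cos(x+y) = cos(x)cos(y) - sin(x)sin(y). Adding, cos(x-y) + cos(x+y) = 2cos(x)cos(y); divide by 2.
So the two sides agree for all real values of x and y for which both sides are defined.

Conclusion: True.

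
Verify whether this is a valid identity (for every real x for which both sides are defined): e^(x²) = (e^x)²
No, this is NOT an identity.

Claim: e^(x²) = (e^x)².
Test a specific point where both sides are defined: x = 1/2.
LHS = e^(x²) ≈ 1.2840
RHS = (e^x)² ≈ 2.7183
Since 1.2840 ≠ 2.7183, the equation fails at this point, so it cannot hold for every real x for which both sides are defined.
(e^x)² = e^(2x), and 2x ≠ x² in general.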